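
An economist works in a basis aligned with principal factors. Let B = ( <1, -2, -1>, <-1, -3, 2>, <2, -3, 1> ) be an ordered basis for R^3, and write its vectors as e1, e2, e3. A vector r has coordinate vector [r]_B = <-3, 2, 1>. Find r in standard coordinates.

The coordinates say r = -3e1 + 2e2 + e3; adding the scaled basis vectors gives <-3, -3, 8>.

<-3, -3, 8>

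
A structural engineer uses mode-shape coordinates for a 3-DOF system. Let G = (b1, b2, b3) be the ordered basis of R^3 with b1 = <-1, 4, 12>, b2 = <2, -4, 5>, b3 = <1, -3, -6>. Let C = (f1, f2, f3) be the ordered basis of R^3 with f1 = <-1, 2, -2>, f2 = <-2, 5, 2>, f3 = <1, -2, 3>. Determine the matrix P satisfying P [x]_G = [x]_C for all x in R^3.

[[-1, -1, -1], [2, 0, -1], [2, 1, -2]]

Let M have columns bj and N have columns fj. Then for every x, N [x]_C = x = M [x]_G, so P = N^(-1) M.
Since det N = -1, N^(-1) has integer entries; multiplying gives P = [[-1, -1, -1], [2, 0, -1], [2, 1, -2]].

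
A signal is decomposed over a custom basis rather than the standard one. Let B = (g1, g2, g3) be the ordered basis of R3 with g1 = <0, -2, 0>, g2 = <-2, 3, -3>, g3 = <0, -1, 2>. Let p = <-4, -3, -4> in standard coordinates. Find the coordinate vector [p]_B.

<4, 2, 1>

[p]_B is the unique c with M c = p, where M has columns g1, ..., g3.
Solving this 3x3 system gives c = (4, 2, 1).
Check: 4g1 + 2g2 + g3 = <-4, -3, -4>.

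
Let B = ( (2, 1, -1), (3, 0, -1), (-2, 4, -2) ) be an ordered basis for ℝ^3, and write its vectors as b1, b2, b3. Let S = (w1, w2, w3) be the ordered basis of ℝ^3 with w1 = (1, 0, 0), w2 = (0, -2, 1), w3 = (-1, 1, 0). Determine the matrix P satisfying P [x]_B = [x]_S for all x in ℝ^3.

Column j of P is [bj]_S, since P maps B-coordinates to S-coordinates.
Expressing b1 in S: b1 = w1 - w2 - w3, so column 1 of P is (1, -1, -1).
Doing the same for each bj gives P = [[1, 1, -2], [-1, -1, -2], [-1, -2, 0]].

[[1, 1, -2], [-1, -1, -2], [-1, -2, 0]]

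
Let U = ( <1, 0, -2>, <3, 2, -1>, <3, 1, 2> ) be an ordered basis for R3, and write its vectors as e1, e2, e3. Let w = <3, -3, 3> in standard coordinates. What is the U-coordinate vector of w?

[w]_U is the unique c with M c = w, where M has columns e1, ..., e3.
Gaussian elimination on [M | w] yields c = (3, -3, 3).
Check: 3e1 - 3e2 + 3e3 = <3, -3, 3>.

<3, -3, 3>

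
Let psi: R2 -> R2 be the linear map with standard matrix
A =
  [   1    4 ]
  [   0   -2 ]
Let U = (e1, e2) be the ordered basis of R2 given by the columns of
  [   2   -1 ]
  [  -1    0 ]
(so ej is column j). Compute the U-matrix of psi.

Let P have columns e1, e2. Then [psi]_U = P^(-1) A P.
Here det P = -1, so P^(-1) is integer; computing A P first and then P^(-1)(A P) gives [[-2, 0], [-2, 1]].

[[-2, 0], [-2, 1]]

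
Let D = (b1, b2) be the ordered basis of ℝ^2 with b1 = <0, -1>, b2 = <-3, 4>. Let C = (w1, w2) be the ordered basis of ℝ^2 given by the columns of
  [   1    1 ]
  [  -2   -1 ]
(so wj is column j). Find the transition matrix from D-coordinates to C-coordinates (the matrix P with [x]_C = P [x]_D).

Column j of P is [bj]_C, since P maps D-coordinates to C-coordinates.
Expressing b1 in C: b1 = w1 - w2, so column 1 of P is <1, -1>.
Doing the same for each bj gives P = [[1, -1], [-1, -2]].

[[1, -1], [-1, -2]]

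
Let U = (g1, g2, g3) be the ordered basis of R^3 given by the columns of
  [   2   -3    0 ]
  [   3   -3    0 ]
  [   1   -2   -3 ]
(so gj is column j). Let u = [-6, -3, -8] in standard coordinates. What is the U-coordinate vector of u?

[u]_U is the unique c with M c = u, where M has columns g1, ..., g3.
Solving this 3x3 system gives c = (3, 4, 1).
Check: 3g1 + 4g2 + g3 = [-6, -3, -8].

[3, 4, 1]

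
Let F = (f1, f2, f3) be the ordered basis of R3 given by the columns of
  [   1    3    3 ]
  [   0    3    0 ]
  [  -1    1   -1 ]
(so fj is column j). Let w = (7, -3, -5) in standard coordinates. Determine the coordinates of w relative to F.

We seek scalars with c_1 f1 + ... + c_3 f3 = w; equivalently solve M c = w where the columns of M are f1, ..., f3.
Row-reducing the augmented matrix [M | w] gives c = (1, -1, 3).
Check: f1 - f2 + 3f3 = (7, -3, -5).

(1, -1, 3)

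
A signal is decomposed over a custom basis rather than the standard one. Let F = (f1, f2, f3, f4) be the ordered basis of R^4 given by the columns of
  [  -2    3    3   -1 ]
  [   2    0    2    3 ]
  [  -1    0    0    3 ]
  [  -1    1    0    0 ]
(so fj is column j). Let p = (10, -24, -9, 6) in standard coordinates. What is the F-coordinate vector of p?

(-3, 3, -3, -4)

We seek scalars with c_1 f1 + ... + c_4 f4 = p; equivalently solve M c = p where the columns of M are f1, ..., f4.
Gaussian elimination on [M | p] yields c = (-3, 3, -3, -4).
Check: -3f1 + 3f2 - 3f3 - 4f4 = (10, -24, -9, 6).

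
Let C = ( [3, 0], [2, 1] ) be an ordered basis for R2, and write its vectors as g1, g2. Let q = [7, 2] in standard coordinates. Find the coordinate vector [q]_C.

We seek scalars with c_1 g1 + c_2 g2 = q; equivalently solve M c = q where the columns of M are g1, g2.
System: 3c_1 + 2c_2 = 7, 0c_1 + c_2 = 2; solving gives c_1 = 1, c_2 = 2.
Check: g1 + 2g2 = [7, 2].

[1, 2]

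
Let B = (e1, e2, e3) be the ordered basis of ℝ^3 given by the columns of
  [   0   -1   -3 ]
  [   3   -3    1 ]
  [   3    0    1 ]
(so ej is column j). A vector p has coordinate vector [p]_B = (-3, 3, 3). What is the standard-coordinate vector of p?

(-12, -15, -6)

p = M [p]_B, where M has columns e1, ..., e3.
Carrying out the matrix-vector product, p = (-12, -15, -6).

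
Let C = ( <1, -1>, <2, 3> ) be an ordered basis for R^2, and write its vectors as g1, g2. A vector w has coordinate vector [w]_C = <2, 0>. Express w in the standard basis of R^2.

By definition w = 2g1 + 0·g2.
Summing componentwise gives <2, -2>.

<2, -2>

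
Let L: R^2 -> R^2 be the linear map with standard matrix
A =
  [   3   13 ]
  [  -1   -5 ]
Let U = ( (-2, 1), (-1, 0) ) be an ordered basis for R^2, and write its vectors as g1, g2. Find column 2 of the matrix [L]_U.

(1, 1)

Compute L(g2) = A g2 = (-3, 1) in standard coordinates.
Then write this in U-coordinates: solve for y in y_1 g1 + y_2 g2 = (-3, 1).
This gives y = (1, 1), which is column 2 of [L]_U.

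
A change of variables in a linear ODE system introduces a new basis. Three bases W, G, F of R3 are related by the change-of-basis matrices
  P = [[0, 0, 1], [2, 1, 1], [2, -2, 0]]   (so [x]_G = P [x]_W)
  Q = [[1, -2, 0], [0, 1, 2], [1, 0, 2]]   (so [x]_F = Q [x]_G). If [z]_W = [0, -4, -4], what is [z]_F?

Composing the changes, [z]_F = Q P [z]_W.
Q P = [[-4, -2, -1], [6, -3, 1], [4, -4, 1]]; applying this to [0, -4, -4] gives [12, 8, 12].

[12, 8, 12]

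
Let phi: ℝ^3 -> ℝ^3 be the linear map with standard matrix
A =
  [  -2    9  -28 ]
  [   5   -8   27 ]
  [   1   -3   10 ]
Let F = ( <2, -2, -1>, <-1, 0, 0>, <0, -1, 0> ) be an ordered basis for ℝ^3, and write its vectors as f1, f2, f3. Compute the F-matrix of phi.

[[2, 1, -3], [-2, 0, 3], [-3, 3, -2]]

With P the matrix whose columns are f1, ..., f3, [phi]_F = P^(-1) A P.
Column by column: phi(f1) = A f1 = <6, -1, -2>; its F-coordinates <2, -2, -3> give column 1.
Continuing for each basis vector yields [phi]_F = [[2, 1, -3], [-2, 0, 3], [-3, 3, -2]].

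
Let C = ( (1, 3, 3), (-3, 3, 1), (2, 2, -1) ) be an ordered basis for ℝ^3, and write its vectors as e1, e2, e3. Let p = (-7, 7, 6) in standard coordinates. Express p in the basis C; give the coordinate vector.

[p]_C is the unique c with M c = p, where M has columns e1, ..., e3.
Solving this 3x3 system gives c = (1, 2, -1).
Check: e1 + 2e2 - e3 = (-7, 7, 6).

(1, 2, -1)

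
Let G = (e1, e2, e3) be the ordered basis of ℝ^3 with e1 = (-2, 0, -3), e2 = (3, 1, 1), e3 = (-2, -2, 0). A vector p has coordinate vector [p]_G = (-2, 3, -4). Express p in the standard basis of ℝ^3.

(21, 11, 9)

p = M [p]_G, where M has columns e1, ..., e3.
Carrying out the matrix-vector product, p = (21, 11, 9).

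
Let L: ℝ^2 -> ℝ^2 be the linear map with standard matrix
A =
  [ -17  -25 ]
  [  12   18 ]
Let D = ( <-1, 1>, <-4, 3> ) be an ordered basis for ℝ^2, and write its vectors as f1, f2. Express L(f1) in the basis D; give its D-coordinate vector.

Column 1 of [L]_D is the D-coordinate vector of L(f1).
In standard coordinates L(f1) = A f1 = <-8, 6>.
Converting to D: <-8, 6> = 0·f1 + 2f2, so the coordinate vector is <0, 2>.

<0, 2>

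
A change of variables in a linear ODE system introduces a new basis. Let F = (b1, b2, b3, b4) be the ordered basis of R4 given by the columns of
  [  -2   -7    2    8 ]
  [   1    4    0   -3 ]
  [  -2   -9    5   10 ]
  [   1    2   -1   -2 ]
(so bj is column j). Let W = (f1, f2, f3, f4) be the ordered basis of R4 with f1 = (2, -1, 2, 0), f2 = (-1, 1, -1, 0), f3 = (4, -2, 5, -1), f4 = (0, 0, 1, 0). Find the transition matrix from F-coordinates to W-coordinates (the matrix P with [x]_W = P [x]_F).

Take x = bj: its F-coordinates are the j-th standard unit vector, so P e_j — column j of P — equals [bj]_W.
b1 = f1 + 0·f2 - f3 + f4, giving column 1 = (1, 0, -1, 1); repeating for each j gives P = [[1, 1, 0, 1], [0, 1, 2, 2], [-1, -2, 1, 2], [1, 0, 2, 0]].

[[1, 1, 0, 1], [0, 1, 2, 2], [-1, -2, 1, 2], [1, 0, 2, 0]]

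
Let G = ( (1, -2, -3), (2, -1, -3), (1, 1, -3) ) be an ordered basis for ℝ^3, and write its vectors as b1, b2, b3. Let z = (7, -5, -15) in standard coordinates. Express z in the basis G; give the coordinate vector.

(2, 2, 1)

We seek scalars with c_1 b1 + ... + c_3 b3 = z; equivalently solve M c = z where the columns of M are b1, ..., b3.
Row-reducing the augmented matrix [M | z] gives c = (2, 2, 1).
Check: 2b1 + 2b2 + b3 = (7, -5, -15).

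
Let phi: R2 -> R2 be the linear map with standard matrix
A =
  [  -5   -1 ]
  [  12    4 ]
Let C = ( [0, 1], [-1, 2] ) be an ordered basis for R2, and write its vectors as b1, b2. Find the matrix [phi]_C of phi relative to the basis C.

With P the matrix whose columns are b1, b2, [phi]_C = P^(-1) A P.
Column by column: phi(b1) = A b1 = [-1, 4]; its C-coordinates [2, 1] give column 1.
Continuing for each basis vector yields [phi]_C = [[2, 2], [1, -3]].

[[2, 2], [1, -3]]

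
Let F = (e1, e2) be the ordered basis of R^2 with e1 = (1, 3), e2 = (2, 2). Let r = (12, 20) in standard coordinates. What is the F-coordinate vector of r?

(4, 4)

[r]_F is the unique c with M c = r, where M has columns e1, e2.
System: c_1 + 2c_2 = 12, 3c_1 + 2c_2 = 20; solving gives c_1 = 4, c_2 = 4.
Check: 4e1 + 4e2 = (12, 20).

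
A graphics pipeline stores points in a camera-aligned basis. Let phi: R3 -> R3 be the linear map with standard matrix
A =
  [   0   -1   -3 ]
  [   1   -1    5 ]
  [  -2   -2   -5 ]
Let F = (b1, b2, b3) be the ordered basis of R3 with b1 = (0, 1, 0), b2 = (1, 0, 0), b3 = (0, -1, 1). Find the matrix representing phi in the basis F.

Let P have columns b1, ..., b3. Then [phi]_F = P^(-1) A P.
Here det P = -1, so P^(-1) is integer; computing A P first and then P^(-1)(A P) gives [[-3, -1, 3], [-1, 0, -2], [-2, -2, -3]].

[[-3, -1, 3], [-1, 0, -2], [-2, -2, -3]]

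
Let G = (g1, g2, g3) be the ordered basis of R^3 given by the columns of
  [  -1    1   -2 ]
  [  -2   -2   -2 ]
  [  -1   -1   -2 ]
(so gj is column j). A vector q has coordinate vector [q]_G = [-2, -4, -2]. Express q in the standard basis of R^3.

The coordinates say q = -2g1 - 4g2 - 2g3; adding the scaled basis vectors gives [2, 16, 10].

[2, 16, 10]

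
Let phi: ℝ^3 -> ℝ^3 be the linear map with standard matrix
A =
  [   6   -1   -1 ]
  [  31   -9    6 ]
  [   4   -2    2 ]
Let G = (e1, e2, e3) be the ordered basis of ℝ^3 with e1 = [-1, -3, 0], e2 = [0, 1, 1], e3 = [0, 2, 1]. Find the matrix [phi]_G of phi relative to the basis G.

The j-th column of [phi]_G is [phi(ej)]_G.
phi(e1) = A e1 = [-3, -4, 2] = 3e1 - e2 + 3e3, so column 1 is [3, -1, 3].
Repeating for e2, e3 and assembling the columns gives [[3, 2, 3], [-1, -3, -1], [3, 3, -1]].

[[3, 2, 3], [-1, -3, -1], [3, 3, -1]]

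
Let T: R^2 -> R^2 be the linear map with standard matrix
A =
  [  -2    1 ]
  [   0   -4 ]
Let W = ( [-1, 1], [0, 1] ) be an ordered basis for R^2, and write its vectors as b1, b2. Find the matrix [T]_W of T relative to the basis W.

Let P have columns b1, b2. Then [T]_W = P^(-1) A P.
Here det P = -1, so P^(-1) is integer; computing A P first and then P^(-1)(A P) gives [[-3, -1], [-1, -3]].

[[-3, -1], [-1, -3]]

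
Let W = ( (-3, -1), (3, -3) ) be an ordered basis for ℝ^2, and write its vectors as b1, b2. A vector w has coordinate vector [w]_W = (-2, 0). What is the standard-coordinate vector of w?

w = M [w]_W, where M has columns b1, b2.
Carrying out the matrix-vector product, w = (6, 2).

(6, 2)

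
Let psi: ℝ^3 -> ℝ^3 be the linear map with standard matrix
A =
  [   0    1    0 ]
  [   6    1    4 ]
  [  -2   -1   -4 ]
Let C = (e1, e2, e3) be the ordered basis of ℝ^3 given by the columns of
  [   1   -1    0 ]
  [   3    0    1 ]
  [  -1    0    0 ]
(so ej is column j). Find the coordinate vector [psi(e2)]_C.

Column 2 of [psi]_C is the C-coordinate vector of psi(e2).
In standard coordinates psi(e2) = A e2 = [0, -6, 2].
Converting to C: [0, -6, 2] = -2e1 - 2e2 + 0·e3, so the coordinate vector is [-2, -2, 0].

[-2, -2, 0]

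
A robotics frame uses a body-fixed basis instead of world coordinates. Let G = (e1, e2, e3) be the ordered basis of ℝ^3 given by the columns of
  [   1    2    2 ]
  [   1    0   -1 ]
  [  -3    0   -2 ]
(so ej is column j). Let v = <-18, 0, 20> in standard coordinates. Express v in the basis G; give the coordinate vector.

<-4, -3, -4>

[v]_G is the unique c with M c = v, where M has columns e1, ..., e3.
Solving this 3x3 system gives c = (-4, -3, -4).
Check: -4e1 - 3e2 - 4e3 = <-18, 0, 20>.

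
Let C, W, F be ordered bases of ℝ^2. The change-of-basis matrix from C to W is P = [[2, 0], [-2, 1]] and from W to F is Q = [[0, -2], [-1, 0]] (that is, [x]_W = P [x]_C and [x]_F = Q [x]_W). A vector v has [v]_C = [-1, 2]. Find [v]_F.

Apply P to get W-coordinates [-2, 4], then Q to get F-coordinates.
The result is [v]_F = [-8, 2].

[-8, 2]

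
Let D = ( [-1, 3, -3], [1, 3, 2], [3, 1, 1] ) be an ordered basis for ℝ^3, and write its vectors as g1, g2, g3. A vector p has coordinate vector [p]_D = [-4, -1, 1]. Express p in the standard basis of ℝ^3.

By definition p = -4g1 - g2 + g3.
Summing componentwise gives [6, -14, 11].

[6, -14, 11]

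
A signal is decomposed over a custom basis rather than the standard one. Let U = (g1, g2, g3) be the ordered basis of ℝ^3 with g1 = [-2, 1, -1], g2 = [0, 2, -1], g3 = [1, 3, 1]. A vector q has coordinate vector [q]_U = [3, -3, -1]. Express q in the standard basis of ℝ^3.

[-7, -6, -1]

The coordinates say q = 3g1 - 3g2 - g3; adding the scaled basis vectors gives [-7, -6, -1].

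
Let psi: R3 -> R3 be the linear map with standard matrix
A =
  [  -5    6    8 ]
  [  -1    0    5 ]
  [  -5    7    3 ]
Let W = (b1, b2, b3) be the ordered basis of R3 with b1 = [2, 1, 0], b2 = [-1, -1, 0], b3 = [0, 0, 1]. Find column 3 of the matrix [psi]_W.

Compute psi(b3) = A b3 = [8, 5, 3] in standard coordinates.
Then write this in W-coordinates: solve for y in y_1 b1 + ... + y_3 b3 = [8, 5, 3].
This gives y = [3, -2, 3], which is column 3 of [psi]_W.

[3, -2, 3]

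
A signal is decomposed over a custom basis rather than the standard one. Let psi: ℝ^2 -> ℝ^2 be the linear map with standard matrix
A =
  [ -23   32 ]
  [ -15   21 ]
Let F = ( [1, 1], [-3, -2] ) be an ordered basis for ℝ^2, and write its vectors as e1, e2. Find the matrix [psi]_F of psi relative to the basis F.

[[0, -1], [-3, -2]]

The j-th column of [psi]_F is [psi(ej)]_F.
psi(e1) = A e1 = [9, 6] = 0·e1 - 3e2, so column 1 is [0, -3].
Repeating for e2 and assembling the columns gives [[0, -1], [-3, -2]].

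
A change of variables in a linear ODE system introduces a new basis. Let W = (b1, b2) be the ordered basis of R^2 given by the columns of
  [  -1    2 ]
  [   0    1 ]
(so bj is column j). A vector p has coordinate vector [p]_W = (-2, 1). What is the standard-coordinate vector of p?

p = M [p]_W, where M has columns b1, b2.
Carrying out the matrix-vector product, p = (4, 1).

(4, 1)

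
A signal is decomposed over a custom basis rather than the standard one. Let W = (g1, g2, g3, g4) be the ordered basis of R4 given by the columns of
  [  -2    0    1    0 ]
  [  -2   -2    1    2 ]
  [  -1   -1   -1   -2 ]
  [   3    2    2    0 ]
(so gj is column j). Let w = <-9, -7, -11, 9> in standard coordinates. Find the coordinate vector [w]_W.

<3, 3, -3, 4>

[w]_W is the unique c with M c = w, where M has columns g1, ..., g4.
Solving this 4x4 system gives c = (3, 3, -3, 4).
Check: 3g1 + 3g2 - 3g3 + 4g4 = <-9, -7, -11, 9>.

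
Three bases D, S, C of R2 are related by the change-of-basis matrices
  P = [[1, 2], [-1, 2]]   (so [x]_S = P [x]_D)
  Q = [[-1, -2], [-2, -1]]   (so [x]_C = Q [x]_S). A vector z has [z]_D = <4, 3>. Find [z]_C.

<-14, -22>

Apply P to get S-coordinates <10, 2>, then Q to get C-coordinates.
The result is [z]_C = <-14, -22>.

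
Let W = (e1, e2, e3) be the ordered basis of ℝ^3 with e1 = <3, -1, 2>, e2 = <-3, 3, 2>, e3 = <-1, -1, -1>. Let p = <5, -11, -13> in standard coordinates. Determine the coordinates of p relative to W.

<-2, -4, 1>

We seek scalars with c_1 e1 + ... + c_3 e3 = p; equivalently solve M c = p where the columns of M are e1, ..., e3.
Gaussian elimination on [M | p] yields c = (-2, -4, 1).
Check: -2e1 - 4e2 + e3 = <5, -11, -13>.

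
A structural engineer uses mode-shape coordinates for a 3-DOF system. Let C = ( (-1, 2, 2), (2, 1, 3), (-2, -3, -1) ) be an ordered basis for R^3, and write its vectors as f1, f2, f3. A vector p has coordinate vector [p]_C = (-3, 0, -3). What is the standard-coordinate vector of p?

(9, 3, -3)

p = M [p]_C, where M has columns f1, ..., f3.
Carrying out the matrix-vector product, p = (9, 3, -3).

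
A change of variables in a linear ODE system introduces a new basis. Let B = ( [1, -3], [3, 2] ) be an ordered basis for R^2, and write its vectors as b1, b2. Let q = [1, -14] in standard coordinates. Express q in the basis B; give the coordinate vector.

[q]_B is the unique c with M c = q, where M has columns b1, b2.
System: c_1 + 3c_2 = 1, -3c_1 + 2c_2 = -14; solving gives c_1 = 4, c_2 = -1.
Check: 4b1 - b2 = [1, -14].

[4, -1]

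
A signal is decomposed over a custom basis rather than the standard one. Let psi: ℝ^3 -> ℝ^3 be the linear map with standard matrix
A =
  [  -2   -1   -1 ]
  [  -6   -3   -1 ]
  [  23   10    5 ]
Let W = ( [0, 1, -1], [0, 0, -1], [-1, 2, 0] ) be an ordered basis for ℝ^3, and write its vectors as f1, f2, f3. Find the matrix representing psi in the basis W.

With P the matrix whose columns are f1, ..., f3, [psi]_W = P^(-1) A P.
Column by column: psi(f1) = A f1 = [0, -2, 5]; its W-coordinates [-2, -3, 0] give column 1.
Continuing for each basis vector yields [psi]_W = [[-2, 3, 0], [-3, 2, 3], [0, -1, 0]].

[[-2, 3, 0], [-3, 2, 3], [0, -1, 0]]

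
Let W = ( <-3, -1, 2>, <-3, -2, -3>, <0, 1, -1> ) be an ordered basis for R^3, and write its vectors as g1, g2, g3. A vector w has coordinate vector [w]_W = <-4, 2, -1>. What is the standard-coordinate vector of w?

<6, -1, -13>

By definition w = -4g1 + 2g2 - g3.
Summing componentwise gives <6, -1, -13>.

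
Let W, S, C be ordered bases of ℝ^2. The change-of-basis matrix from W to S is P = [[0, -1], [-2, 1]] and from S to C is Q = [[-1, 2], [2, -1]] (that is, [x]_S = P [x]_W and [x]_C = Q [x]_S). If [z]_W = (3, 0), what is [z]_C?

Apply P to get S-coordinates (0, -6), then Q to get C-coordinates.
The result is [z]_C = (-12, 6).

(-12, 6)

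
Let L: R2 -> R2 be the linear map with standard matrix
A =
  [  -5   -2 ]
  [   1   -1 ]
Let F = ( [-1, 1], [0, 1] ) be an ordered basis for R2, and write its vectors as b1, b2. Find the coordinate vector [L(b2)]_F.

[2, -3]

Column 2 of [L]_F is the F-coordinate vector of L(b2).
In standard coordinates L(b2) = A b2 = [-2, -1].
Converting to F: [-2, -1] = 2b1 - 3b2, so the coordinate vector is [2, -3].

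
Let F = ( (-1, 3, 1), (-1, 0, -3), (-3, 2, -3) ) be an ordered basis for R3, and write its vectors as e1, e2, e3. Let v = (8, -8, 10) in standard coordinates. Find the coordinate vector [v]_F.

(-2, -3, -1)

Write v = c_1 e1 + ... + c_3 e3 and solve for the c_i.
Solving this 3x3 system gives c = (-2, -3, -1).
Check: -2e1 - 3e2 - e3 = (8, -8, 10).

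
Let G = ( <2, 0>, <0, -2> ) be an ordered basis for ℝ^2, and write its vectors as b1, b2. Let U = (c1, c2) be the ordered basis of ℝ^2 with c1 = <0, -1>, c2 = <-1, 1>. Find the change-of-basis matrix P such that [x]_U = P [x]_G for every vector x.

[[-2, 2], [-2, 0]]

Column j of P is [bj]_U, since P maps G-coordinates to U-coordinates.
Expressing b1 in U: b1 = -2c1 - 2c2, so column 1 of P is <-2, -2>.
Doing the same for each bj gives P = [[-2, 2], [-2, 0]].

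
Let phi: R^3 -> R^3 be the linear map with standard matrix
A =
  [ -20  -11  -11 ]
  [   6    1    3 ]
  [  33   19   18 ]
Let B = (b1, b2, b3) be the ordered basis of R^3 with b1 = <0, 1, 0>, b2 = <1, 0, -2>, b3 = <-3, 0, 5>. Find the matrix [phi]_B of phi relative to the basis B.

Let P have columns b1, ..., b3. Then [phi]_B = P^(-1) A P.
Here det P = 1, so P^(-1) is integer; computing A P first and then P^(-1)(A P) gives [[1, 0, -3], [-2, -1, 2], [3, -1, -1]].

[[1, 0, -3], [-2, -1, 2], [3, -1, -1]]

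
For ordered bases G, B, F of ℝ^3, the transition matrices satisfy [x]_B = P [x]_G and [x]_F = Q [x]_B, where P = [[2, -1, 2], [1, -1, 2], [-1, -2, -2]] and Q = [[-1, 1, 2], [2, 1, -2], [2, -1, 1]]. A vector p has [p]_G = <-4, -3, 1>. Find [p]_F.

Composing the changes, [p]_F = Q P [p]_G.
Q P = [[-3, -4, -4], [7, 1, 10], [2, -3, 0]]; applying this to <-4, -3, 1> gives <20, -21, 1>.

<20, -21, 1>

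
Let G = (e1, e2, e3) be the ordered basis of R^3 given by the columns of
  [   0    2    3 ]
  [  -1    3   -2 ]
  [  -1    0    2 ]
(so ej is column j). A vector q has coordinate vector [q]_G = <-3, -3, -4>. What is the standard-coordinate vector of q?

<-18, 2, -5>

The coordinates say q = -3e1 - 3e2 - 4e3; adding the scaled basis vectors gives <-18, 2, -5>.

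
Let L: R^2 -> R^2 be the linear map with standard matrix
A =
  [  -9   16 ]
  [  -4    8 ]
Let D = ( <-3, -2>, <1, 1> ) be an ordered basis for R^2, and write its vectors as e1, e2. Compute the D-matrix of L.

Let P have columns e1, e2. Then [L]_D = P^(-1) A P.
Here det P = -1, so P^(-1) is integer; computing A P first and then P^(-1)(A P) gives [[1, -3], [-2, -2]].

[[1, -3], [-2, -2]]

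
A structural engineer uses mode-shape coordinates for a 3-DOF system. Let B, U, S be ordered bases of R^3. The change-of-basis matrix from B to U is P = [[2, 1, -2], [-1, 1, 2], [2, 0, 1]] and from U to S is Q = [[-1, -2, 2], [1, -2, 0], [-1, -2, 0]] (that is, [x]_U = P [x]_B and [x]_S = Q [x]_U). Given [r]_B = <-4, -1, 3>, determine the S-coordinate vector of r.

<-13, -33, -3>

Composing the changes, [r]_S = Q P [r]_B.
Q P = [[4, -3, 0], [4, -1, -6], [0, -3, -2]]; applying this to <-4, -1, 3> gives <-13, -33, -3>.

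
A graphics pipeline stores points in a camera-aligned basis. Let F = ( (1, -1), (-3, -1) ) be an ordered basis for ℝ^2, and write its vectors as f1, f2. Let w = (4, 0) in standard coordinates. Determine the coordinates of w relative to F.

Write w = c_1 f1 + c_2 f2 and solve for the c_i.
System: c_1 - 3c_2 = 4, -c_1 - c_2 = 0; solving gives c_1 = 1, c_2 = -1.
Check: f1 - f2 = (4, 0).

(1, -1)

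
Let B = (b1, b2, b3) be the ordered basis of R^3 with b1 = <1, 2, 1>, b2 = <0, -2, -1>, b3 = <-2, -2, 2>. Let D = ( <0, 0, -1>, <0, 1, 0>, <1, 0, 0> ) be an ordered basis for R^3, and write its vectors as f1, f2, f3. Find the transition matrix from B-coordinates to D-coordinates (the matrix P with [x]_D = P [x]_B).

Let M have columns bj and N have columns fj. Then for every x, N [x]_D = x = M [x]_B, so P = N^(-1) M.
Since det N = 1, N^(-1) has integer entries; multiplying gives P = [[-1, 1, -2], [2, -2, -2], [1, 0, -2]].

[[-1, 1, -2], [2, -2, -2], [1, 0, -2]]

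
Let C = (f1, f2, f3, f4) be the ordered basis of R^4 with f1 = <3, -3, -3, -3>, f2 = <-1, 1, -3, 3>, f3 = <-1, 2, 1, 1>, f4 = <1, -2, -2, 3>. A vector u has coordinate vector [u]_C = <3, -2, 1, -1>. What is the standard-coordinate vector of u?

By definition u = 3f1 - 2f2 + f3 - f4.
Summing componentwise gives <9, -7, 0, -17>.

<9, -7, 0, -17>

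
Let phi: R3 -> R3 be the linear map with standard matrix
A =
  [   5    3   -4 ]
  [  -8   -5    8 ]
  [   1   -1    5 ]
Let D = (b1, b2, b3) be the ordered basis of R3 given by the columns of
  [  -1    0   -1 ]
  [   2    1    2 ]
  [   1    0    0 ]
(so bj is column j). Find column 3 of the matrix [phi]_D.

[-3, 0, 2]

Column 3 of [phi]_D is the D-coordinate vector of phi(b3).
In standard coordinates phi(b3) = A b3 = [1, -2, -3].
Converting to D: [1, -2, -3] = -3b1 + 0·b2 + 2b3, so the coordinate vector is [-3, 0, 2].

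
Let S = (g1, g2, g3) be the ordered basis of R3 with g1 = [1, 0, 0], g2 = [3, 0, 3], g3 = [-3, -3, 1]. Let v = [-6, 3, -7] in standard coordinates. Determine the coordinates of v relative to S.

[v]_S is the unique c with M c = v, where M has columns g1, ..., g3.
Solving this 3x3 system gives c = (-3, -2, -1).
Check: -3g1 - 2g2 - g3 = [-6, 3, -7].

[-3, -2, -1]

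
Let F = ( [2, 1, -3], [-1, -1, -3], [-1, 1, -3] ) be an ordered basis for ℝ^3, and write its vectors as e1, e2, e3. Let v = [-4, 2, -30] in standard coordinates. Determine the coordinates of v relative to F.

[2, 4, 4]

[v]_F is the unique c with M c = v, where M has columns e1, ..., e3.
Gaussian elimination on [M | v] yields c = (2, 4, 4).
Check: 2e1 + 4e2 + 4e3 = [-4, 2, -30].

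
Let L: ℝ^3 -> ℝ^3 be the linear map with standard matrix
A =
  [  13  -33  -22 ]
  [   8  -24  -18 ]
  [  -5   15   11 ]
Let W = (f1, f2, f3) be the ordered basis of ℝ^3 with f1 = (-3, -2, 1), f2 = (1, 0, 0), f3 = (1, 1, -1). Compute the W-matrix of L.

The j-th column of [L]_W is [L(fj)]_W.
L(f1) = A f1 = (5, 6, -4) = -2f1 - 3f2 + 2f3, so column 1 is (-2, -3, 2).
Repeating for f2, f3 and assembling the columns gives [[-2, -3, -1], [-3, 2, -1], [2, 2, 0]].

[[-2, -3, -1], [-3, 2, -1], [2, 2, 0]]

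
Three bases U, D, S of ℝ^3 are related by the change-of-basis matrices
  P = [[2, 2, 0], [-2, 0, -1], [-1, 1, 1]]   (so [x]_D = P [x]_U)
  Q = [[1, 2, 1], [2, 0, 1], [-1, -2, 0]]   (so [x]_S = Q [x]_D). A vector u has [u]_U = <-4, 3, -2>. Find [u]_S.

Composing the changes, [u]_S = Q P [u]_U.
Q P = [[-3, 3, -1], [3, 5, 1], [2, -2, 2]]; applying this to <-4, 3, -2> gives <23, 1, -18>.

<23, 1, -18>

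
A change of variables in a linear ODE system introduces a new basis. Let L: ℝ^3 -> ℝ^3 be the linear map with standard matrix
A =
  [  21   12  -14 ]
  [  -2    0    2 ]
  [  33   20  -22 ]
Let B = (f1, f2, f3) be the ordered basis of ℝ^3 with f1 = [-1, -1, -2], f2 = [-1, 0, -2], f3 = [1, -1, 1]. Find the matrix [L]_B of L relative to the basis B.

The j-th column of [L]_B is [L(fj)]_B.
L(f1) = A f1 = [-5, -2, -9] = 3f1 + f2 - f3, so column 1 is [3, 1, -1].
Repeating for f2, f3 and assembling the columns gives [[3, -1, 1], [1, -3, 3], [-1, 3, -1]].

[[3, -1, 1], [1, -3, 3], [-1, 3, -1]]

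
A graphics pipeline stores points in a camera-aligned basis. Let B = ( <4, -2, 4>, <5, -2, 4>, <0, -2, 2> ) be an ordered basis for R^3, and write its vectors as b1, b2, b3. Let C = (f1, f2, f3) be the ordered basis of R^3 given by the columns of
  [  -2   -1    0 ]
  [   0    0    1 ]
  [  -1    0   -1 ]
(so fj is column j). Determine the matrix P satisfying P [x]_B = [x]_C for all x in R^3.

Take x = bj: its B-coordinates are the j-th standard unit vector, so P e_j — column j of P — equals [bj]_C.
b1 = -2f1 + 0·f2 - 2f3, giving column 1 = <-2, 0, -2>; repeating for each j gives P = [[-2, -2, 0], [0, -1, 0], [-2, -2, -2]].

[[-2, -2, 0], [0, -1, 0], [-2, -2, -2]]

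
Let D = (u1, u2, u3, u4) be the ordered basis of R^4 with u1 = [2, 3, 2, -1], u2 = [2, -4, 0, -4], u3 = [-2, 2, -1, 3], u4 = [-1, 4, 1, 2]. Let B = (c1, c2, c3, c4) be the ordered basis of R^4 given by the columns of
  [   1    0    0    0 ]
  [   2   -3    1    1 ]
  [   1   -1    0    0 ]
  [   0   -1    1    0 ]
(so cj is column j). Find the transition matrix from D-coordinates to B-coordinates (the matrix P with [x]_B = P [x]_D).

[[2, 2, -2, -1], [0, 2, -1, -2], [-1, -2, 2, 0], [0, 0, 1, 0]]

Take x = uj: its D-coordinates are the j-th standard unit vector, so P e_j — column j of P — equals [uj]_B.
u1 = 2c1 + 0·c2 - c3 + 0·c4, giving column 1 = [2, 0, -1, 0]; repeating for each j gives P = [[2, 2, -2, -1], [0, 2, -1, -2], [-1, -2, 2, 0], [0, 0, 1, 0]].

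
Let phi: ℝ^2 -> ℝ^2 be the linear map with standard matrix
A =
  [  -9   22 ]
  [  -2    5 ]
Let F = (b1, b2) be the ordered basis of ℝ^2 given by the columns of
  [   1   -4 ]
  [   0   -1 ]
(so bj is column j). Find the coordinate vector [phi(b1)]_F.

Column 1 of [phi]_F is the F-coordinate vector of phi(b1).
In standard coordinates phi(b1) = A b1 = (-9, -2).
Converting to F: (-9, -2) = -b1 + 2b2, so the coordinate vector is (-1, 2).

(-1, 2)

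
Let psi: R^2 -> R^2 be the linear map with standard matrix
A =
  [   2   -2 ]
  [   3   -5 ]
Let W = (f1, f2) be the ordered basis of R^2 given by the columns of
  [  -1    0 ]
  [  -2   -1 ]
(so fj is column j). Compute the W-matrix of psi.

Let P have columns f1, f2. Then [psi]_W = P^(-1) A P.
Here det P = 1, so P^(-1) is integer; computing A P first and then P^(-1)(A P) gives [[-2, -2], [-3, -1]].

[[-2, -2], [-3, -1]]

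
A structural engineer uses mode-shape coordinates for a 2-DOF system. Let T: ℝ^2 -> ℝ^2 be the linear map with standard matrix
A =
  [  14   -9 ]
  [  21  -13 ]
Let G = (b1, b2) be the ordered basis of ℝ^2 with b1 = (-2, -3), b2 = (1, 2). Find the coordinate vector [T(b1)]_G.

(-1, -3)

Column 1 of [T]_G is the G-coordinate vector of T(b1).
In standard coordinates T(b1) = A b1 = (-1, -3).
Converting to G: (-1, -3) = -b1 - 3b2, so the coordinate vector is (-1, -3).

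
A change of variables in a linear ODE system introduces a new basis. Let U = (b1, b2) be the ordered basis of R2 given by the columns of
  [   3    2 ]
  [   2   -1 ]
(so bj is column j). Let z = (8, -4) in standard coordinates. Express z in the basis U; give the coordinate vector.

[z]_U is the unique c with M c = z, where M has columns b1, b2.
System: 3c_1 + 2c_2 = 8, 2c_1 - c_2 = -4; solving gives c_1 = 0, c_2 = 4.
Check: 0·b1 + 4b2 = (8, -4).

(0, 4)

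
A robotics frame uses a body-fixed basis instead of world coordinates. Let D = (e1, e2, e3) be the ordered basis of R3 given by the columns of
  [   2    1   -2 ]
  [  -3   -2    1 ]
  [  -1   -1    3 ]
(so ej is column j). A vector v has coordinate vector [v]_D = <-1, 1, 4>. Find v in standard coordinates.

The coordinates say v = -e1 + e2 + 4e3; adding the scaled basis vectors gives <-9, 5, 12>.

<-9, 5, 12>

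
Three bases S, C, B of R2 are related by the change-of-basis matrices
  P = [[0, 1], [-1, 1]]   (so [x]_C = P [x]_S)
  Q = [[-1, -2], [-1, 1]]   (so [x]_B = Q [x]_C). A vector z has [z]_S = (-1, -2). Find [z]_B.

Composing the changes, [z]_B = Q P [z]_S.
Q P = [[2, -3], [-1, 0]]; applying this to (-1, -2) gives (4, 1).

(4, 1)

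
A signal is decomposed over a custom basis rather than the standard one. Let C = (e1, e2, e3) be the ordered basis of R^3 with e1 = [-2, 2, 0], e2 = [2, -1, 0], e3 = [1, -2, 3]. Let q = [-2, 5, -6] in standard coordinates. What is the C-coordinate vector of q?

[1, 1, -2]

We seek scalars with c_1 e1 + ... + c_3 e3 = q; equivalently solve M c = q where the columns of M are e1, ..., e3.
Row-reducing the augmented matrix [M | q] gives c = (1, 1, -2).
Check: e1 + e2 - 2e3 = [-2, 5, -6].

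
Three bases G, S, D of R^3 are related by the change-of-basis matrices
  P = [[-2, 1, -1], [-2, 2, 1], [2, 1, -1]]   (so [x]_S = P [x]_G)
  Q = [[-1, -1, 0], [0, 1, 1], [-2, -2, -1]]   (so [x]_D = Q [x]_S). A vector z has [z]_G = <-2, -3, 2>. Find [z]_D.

Apply P to get S-coordinates <-1, 0, -9>, then Q to get D-coordinates.
The result is [z]_D = <1, -9, 11>.

<1, -9, 11>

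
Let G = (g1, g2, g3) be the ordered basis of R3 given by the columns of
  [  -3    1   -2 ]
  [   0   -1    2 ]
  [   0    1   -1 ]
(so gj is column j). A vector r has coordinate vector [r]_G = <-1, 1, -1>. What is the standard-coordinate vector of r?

By definition r = -g1 + g2 - g3.
Summing componentwise gives <6, -3, 2>.

<6, -3, 2>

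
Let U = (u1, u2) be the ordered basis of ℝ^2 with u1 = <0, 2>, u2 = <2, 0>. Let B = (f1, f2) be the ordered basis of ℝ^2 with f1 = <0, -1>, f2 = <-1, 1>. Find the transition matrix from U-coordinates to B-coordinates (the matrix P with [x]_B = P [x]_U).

[[-2, -2], [0, -2]]

Let M have columns uj and N have columns fj. Then for every x, N [x]_B = x = M [x]_U, so P = N^(-1) M.
Since det N = -1, N^(-1) has integer entries; multiplying gives P = [[-2, -2], [0, -2]].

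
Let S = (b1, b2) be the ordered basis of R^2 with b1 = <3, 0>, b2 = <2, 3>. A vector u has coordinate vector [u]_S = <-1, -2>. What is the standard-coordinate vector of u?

The coordinates say u = -b1 - 2b2; adding the scaled basis vectors gives <-7, -6>.

<-7, -6>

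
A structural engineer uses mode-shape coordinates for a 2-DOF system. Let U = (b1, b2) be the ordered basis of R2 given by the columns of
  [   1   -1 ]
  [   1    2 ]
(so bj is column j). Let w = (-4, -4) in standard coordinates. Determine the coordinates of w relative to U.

[w]_U is the unique c with M c = w, where M has columns b1, b2.
System: c_1 - c_2 = -4, c_1 + 2c_2 = -4; solving gives c_1 = -4, c_2 = 0.
Check: -4b1 + 0·b2 = (-4, -4).

(-4, 0)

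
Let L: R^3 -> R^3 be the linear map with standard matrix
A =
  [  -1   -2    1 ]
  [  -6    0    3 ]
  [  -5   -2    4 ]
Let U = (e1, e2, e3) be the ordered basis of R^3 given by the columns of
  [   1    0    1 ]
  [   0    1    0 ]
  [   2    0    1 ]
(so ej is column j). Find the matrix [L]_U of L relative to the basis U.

The j-th column of [L]_U is [L(ej)]_U.
L(e1) = A e1 = (1, 0, 3) = 2e1 + 0·e2 - e3, so column 1 is (2, 0, -1).
Repeating for e2, e3 and assembling the columns gives [[2, 0, -1], [0, 0, -3], [-1, -2, 1]].

[[2, 0, -1], [0, 0, -3], [-1, -2, 1]]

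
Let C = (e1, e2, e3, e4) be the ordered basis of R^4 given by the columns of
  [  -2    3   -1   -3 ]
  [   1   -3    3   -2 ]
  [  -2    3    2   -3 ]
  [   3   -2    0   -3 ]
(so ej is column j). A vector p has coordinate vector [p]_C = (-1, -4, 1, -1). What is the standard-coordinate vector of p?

(-8, 16, -5, 8)

By definition p = -e1 - 4e2 + e3 - e4.
Summing componentwise gives (-8, 16, -5, 8).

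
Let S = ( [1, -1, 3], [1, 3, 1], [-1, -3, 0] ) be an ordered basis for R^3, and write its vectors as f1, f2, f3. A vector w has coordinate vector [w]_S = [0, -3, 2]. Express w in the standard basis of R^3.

By definition w = 0·f1 - 3f2 + 2f3.
Summing componentwise gives [-5, -15, -3].

[-5, -15, -3]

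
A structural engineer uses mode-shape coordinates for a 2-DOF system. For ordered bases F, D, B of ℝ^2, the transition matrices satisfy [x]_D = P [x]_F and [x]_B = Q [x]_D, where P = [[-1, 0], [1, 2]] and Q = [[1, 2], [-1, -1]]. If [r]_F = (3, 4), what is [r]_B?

(19, -8)

First [r]_D = P [r]_F = (-3, 11).
Then [r]_B = Q [r]_D = (19, -8).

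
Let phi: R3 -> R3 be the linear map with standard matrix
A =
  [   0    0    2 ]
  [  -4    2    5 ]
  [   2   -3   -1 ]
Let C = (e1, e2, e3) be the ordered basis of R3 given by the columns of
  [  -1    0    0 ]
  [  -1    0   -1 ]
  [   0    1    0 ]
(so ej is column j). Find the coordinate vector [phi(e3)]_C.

Compute phi(e3) = A e3 = <0, -2, 3> in standard coordinates.
Then write this in C-coordinates: solve for y in y_1 e1 + ... + y_3 e3 = <0, -2, 3>.
This gives y = <0, 3, 2>, which is column 3 of [phi]_C.

<0, 3, 2>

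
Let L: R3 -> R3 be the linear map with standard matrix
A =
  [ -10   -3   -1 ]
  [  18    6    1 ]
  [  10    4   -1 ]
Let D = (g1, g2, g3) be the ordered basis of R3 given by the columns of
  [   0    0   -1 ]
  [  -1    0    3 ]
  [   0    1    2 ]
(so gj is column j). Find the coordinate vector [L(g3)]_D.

<1, -2, 1>

Column 3 of [L]_D is the D-coordinate vector of L(g3).
In standard coordinates L(g3) = A g3 = <-1, 2, 0>.
Converting to D: <-1, 2, 0> = g1 - 2g2 + g3, so the coordinate vector is <1, -2, 1>.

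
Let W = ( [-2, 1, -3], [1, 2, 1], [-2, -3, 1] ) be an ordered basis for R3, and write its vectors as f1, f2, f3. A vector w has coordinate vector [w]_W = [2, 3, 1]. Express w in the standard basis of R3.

[-3, 5, -2]

The coordinates say w = 2f1 + 3f2 + f3; adding the scaled basis vectors gives [-3, 5, -2].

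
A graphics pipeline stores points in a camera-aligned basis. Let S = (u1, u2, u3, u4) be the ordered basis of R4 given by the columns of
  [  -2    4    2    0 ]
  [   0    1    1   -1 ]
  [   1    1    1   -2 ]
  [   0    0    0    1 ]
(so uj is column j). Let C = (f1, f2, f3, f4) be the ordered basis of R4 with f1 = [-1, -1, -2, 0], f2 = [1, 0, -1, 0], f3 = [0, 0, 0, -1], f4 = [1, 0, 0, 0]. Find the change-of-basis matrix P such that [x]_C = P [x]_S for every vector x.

Column j of P is [uj]_C, since P maps S-coordinates to C-coordinates.
Expressing u1 in C: u1 = 0·f1 - f2 + 0·f3 - f4, so column 1 of P is [0, -1, 0, -1].
Doing the same for each uj gives P = [[0, -1, -1, 1], [-1, 1, 1, 0], [0, 0, 0, -1], [-1, 2, 0, 1]].

[[0, -1, -1, 1], [-1, 1, 1, 0], [0, 0, 0, -1], [-1, 2, 0, 1]]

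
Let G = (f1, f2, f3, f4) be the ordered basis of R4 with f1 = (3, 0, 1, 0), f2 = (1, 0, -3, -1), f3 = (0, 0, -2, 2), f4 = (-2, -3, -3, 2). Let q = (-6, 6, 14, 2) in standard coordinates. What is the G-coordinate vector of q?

(-2, -4, 1, -2)

Write q = c_1 f1 + ... + c_4 f4 and solve for the c_i.
Gaussian elimination on [M | q] yields c = (-2, -4, 1, -2).
Check: -2f1 - 4f2 + f3 - 2f4 = (-6, 6, 14, 2).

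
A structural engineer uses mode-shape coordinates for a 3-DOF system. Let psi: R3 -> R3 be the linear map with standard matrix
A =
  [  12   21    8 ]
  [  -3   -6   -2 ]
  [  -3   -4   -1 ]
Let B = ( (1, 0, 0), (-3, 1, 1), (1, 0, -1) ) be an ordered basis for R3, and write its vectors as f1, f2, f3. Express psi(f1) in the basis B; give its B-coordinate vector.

Compute psi(f1) = A f1 = (12, -3, -3) in standard coordinates.
Then write this in B-coordinates: solve for y in y_1 f1 + ... + y_3 f3 = (12, -3, -3).
This gives y = (3, -3, 0), which is column 1 of [psi]_B.

(3, -3, 0)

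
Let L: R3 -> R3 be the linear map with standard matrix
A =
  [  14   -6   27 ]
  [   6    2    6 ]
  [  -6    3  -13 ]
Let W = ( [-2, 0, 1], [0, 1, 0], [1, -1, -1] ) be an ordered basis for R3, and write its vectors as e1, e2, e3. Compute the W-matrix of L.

The j-th column of [L]_W is [L(ej)]_W.
L(e1) = A e1 = [-1, -6, -1] = 2e1 - 3e2 + 3e3, so column 1 is [2, -3, 3].
Repeating for e2, e3 and assembling the columns gives [[2, 3, 3], [-3, 2, -3], [3, 0, -1]].

[[2, 3, 3], [-3, 2, -3], [3, 0, -1]]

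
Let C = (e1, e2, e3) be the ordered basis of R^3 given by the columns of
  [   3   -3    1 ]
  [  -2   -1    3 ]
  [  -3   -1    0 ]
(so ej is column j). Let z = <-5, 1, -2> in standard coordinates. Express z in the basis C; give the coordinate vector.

[z]_C is the unique c with M c = z, where M has columns e1, ..., e3.
Gaussian elimination on [M | z] yields c = (0, 2, 1).
Check: 0·e1 + 2e2 + e3 = <-5, 1, -2>.

<0, 2, 1>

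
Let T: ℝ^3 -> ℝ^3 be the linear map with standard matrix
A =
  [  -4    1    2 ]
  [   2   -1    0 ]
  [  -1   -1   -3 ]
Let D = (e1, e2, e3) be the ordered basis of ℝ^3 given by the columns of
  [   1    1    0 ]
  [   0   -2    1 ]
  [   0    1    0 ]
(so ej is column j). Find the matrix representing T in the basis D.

With P the matrix whose columns are e1, ..., e3, [T]_D = P^(-1) A P.
Column by column: T(e1) = A e1 = [-4, 2, -1]; its D-coordinates [-3, -1, 0] give column 1.
Continuing for each basis vector yields [T]_D = [[-3, -2, 2], [-1, -2, -1], [0, 0, -3]].

[[-3, -2, 2], [-1, -2, -1], [0, 0, -3]]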